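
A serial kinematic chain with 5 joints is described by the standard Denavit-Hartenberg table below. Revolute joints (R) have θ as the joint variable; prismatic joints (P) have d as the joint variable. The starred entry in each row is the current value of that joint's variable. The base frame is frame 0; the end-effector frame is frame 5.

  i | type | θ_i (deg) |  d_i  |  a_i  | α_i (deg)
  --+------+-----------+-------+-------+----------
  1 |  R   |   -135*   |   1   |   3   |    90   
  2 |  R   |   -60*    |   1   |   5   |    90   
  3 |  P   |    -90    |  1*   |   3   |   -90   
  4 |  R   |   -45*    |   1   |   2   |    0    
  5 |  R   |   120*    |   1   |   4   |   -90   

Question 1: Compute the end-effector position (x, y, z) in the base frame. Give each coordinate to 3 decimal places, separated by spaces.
after link 1: o_1 = (-2.1213, -2.1213, 1.0000)
after link 2: o_2 = (-4.5962, -3.1820, -3.3301)
after link 3: o_3 = (-1.8625, -4.6909, -3.8301)
after link 4: o_4 = (-0.3500, -5.1785, -5.4033)
after link 5: o_5 = (-2.3376, -8.6301, -4.3374)

-2.338 -8.630 -4.337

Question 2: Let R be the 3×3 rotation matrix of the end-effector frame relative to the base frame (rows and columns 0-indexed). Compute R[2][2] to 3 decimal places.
End-effector z-axis (col 2 of R) = (-0.8415,0.5245,0.1294)
R[2][2] = 0.1294

0.129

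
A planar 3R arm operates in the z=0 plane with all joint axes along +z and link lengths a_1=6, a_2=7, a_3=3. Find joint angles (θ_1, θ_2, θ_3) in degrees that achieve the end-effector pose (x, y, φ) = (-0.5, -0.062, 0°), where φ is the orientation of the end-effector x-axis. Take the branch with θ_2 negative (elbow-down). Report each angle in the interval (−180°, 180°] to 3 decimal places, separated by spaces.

-87.967 -150.000 -122.033

wrist centre = target − a_3·(cos φ, sin φ) = (-3.5000, -0.0620)
cos θ_2 = (12.2538−6²−7²)/(2·6·7) = -0.8660; θ_2 = -150.0000° (elbow-down)
β = atan2(-0.0620,-3.5000) = -178.9852°; ψ = atan2(-3.5000,-0.0622) = -91.0178°
θ_1 = β − ψ = -87.9674°
θ_3 = φ − θ_1 − θ_2 = -122.0326° (wrapped to (-180°,180°])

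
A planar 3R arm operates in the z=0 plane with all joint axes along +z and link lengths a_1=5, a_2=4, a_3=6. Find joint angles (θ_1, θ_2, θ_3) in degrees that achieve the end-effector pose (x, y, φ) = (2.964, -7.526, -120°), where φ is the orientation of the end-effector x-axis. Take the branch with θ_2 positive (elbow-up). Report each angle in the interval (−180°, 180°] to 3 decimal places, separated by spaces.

wrist centre = target − a_3·(cos φ, sin φ) = (5.9640, -2.3298)
cos θ_2 = (40.9975−5²−4²)/(2·5·4) = -0.0001; θ_2 = 90.0036° (elbow-up)
β = atan2(-2.3298,5.9640) = -21.3382°; ψ = atan2(4.0000,4.9997) = 38.6612°
θ_1 = β − ψ = -59.9994°
θ_3 = φ − θ_1 − θ_2 = -150.0042° (wrapped to (-180°,180°])

-59.999 90.004 -150.004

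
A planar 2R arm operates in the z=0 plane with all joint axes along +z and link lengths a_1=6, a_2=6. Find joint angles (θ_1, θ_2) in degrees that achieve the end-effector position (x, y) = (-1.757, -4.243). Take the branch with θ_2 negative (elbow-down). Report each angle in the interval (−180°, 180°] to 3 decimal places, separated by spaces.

-44.995 -134.998

cos θ_2 = (21.0901−6²−6²)/(2·6·6) = -0.7071; θ_2 = -134.9980° (elbow-down)
β = atan2(-4.2430,-1.7570) = -112.4941°; ψ = atan2(-4.2428,1.7575) = -67.4990°
θ_1 = β − ψ = -44.9951°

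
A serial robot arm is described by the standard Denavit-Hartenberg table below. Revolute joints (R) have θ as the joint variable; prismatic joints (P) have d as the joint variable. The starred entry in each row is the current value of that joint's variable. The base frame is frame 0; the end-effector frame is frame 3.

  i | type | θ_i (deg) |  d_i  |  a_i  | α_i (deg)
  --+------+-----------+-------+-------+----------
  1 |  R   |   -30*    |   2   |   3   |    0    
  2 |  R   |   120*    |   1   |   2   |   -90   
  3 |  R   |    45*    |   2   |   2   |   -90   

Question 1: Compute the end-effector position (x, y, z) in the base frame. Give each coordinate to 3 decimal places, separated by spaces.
after link 1: o_1 = (2.5981, -1.5000, 2.0000)
after link 2: o_2 = (2.5981, 0.5000, 3.0000)
after link 3: o_3 = (0.5981, 1.9142, 1.5858)

0.598 1.914 1.586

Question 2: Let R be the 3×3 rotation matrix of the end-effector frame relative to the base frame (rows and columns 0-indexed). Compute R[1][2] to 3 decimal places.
-0.707

End-effector z-axis (col 2 of R) = (-0.0000,-0.7071,-0.7071)
R[1][2] = -0.7071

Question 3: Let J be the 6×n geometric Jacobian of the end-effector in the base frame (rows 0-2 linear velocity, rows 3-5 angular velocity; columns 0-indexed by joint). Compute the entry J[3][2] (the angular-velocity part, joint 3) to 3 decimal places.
axis z_2 = (-1.0000,0.0000,0.0000); lever o_n−o_2 = (-2.0000,1.4142,-1.4142)
cross product → J_v[:, 2] = (-0.0000,-1.4142,-1.4142)
J_ω[:, 2] = z_2
entry J[3][2] = -1.0000

-1.000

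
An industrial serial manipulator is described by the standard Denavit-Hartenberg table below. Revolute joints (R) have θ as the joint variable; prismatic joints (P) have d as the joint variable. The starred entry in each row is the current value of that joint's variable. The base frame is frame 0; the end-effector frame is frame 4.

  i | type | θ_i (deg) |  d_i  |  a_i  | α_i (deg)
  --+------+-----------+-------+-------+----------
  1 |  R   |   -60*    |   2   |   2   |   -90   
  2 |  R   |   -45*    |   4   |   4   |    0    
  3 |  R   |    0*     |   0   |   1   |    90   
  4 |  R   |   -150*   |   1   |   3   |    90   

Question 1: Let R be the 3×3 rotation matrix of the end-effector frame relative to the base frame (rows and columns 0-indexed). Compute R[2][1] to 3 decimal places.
End-effector y-axis (col 1 of R) = (-0.3536,0.6124,0.7071)
R[2][1] = 0.7071

0.707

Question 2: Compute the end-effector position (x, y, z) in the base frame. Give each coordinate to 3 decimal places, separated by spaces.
3.661 -1.341 4.406

after link 1: o_1 = (1.0000, -1.7321, 2.0000)
after link 2: o_2 = (5.8783, -2.1815, 4.8284)
after link 3: o_3 = (6.2319, -2.7939, 5.5355)
after link 4: o_4 = (3.6607, -1.3406, 4.4055)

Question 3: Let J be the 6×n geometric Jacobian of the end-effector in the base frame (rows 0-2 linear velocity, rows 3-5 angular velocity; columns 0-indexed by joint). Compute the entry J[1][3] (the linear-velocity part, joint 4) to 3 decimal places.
axis z_3 = (-0.3536,0.6124,0.7071); lever o_n−o_3 = (-2.5712,1.4534,-1.1300)
cross product → J_v[:, 3] = (-1.7197,-2.2176,1.0607)
J_ω[:, 3] = z_3
entry J[1][3] = -2.2176

-2.218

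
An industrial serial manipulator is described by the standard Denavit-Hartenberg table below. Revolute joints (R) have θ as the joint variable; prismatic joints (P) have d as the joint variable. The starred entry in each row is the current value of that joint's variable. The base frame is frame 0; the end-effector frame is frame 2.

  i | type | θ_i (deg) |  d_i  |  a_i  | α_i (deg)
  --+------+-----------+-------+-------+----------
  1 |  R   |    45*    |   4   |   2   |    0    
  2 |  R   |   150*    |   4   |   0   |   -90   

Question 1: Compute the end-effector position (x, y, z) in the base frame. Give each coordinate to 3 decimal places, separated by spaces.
1.414 1.414 8.000

after link 1: o_1 = (1.4142, 1.4142, 4.0000)
after link 2: o_2 = (1.4142, 1.4142, 8.0000)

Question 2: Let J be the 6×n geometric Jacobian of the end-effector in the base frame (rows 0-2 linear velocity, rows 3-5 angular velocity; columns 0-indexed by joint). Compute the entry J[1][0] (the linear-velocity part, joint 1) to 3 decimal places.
axis z_0 = ẑ; lever o_n−o_0 = (1.4142,1.4142,8.0000)
cross product → J_v[:, 0] = (-1.4142,1.4142,0.0000)
J_ω[:, 0] = z_0
entry J[1][0] = 1.4142

1.414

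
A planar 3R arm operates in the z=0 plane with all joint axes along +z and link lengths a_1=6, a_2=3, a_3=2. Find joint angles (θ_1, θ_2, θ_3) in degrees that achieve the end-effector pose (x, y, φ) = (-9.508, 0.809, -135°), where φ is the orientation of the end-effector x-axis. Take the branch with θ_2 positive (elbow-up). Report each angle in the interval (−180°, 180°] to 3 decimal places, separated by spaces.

149.999 45.009 29.992

wrist centre = target − a_3·(cos φ, sin φ) = (-8.0938, 2.2232)
cos θ_2 = (70.4521−6²−3²)/(2·6·3) = 0.7070; θ_2 = 45.0085° (elbow-up)
β = atan2(2.2232,-8.0938) = 164.6407°; ψ = atan2(2.1216,8.1210) = 14.6414°
θ_1 = β − ψ = 149.9993°
θ_3 = φ − θ_1 − θ_2 = 29.9922° (wrapped to (-180°,180°])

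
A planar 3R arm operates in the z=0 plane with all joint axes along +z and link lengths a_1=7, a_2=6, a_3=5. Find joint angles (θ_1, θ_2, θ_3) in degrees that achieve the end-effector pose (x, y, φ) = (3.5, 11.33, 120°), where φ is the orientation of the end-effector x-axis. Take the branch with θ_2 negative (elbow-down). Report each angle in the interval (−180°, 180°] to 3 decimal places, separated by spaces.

90.000 -90.001 120.001

wrist centre = target − a_3·(cos φ, sin φ) = (6.0000, 6.9999)
cos θ_2 = (84.9982−7²−6²)/(2·7·6) = -0.0000; θ_2 = -90.0012° (elbow-down)
β = atan2(6.9999,6.0000) = 49.3982°; ψ = atan2(-6.0000,6.9999) = -40.6018°
θ_1 = β − ψ = 90.0000°
θ_3 = φ − θ_1 − θ_2 = 120.0012° (wrapped to (-180°,180°])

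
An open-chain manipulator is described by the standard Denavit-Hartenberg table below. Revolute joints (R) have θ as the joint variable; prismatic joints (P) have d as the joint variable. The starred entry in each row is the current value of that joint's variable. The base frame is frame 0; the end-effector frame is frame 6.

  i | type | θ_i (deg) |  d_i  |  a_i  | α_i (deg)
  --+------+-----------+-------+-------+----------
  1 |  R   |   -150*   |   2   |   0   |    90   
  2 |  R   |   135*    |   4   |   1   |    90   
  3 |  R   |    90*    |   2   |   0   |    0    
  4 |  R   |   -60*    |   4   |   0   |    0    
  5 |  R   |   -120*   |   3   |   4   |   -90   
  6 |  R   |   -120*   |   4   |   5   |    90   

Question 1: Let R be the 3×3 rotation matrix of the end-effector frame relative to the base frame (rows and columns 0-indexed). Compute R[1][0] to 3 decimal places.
0.127

End-effector x-axis (col 0 of R) = (-0.7803,0.1268,0.6124)
R[1][0] = 0.1268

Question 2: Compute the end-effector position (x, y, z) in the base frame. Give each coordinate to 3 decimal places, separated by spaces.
-6.351 -0.780 14.961

after link 1: o_1 = (0.0000, 0.0000, 2.0000)
after link 2: o_2 = (-1.3876, 3.8177, 2.7071)
after link 3: o_3 = (-2.6124, 3.1105, 4.1213)
after link 4: o_4 = (-5.0619, 1.6963, 6.9497)
after link 5: o_5 = (-4.8990, -2.8284, 9.0711)
after link 6: o_6 = (-6.3511, -0.7801, 14.9614)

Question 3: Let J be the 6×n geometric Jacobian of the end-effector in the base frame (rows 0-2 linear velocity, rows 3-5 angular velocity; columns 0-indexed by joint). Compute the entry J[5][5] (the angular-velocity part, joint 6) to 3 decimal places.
0.707

axis z_5 = (0.6124,0.3536,0.7071); lever o_n−o_5 = (-1.4522,2.0483,5.8903)
cross product → J_v[:, 5] = (0.6341,-4.6339,1.7678)
J_ω[:, 5] = z_5
entry J[5][5] = 0.7071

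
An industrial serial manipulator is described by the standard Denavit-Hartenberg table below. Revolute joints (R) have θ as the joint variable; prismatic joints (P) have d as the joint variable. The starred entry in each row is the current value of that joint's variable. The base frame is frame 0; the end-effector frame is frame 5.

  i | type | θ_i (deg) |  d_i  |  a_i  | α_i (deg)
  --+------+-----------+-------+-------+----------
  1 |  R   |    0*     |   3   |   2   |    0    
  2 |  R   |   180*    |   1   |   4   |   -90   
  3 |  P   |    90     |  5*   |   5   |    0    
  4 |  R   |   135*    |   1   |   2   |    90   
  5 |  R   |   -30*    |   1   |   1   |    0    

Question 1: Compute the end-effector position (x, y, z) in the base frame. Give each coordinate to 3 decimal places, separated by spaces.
0.734 -5.500 0.319

after link 1: o_1 = (2.0000, 0.0000, 3.0000)
after link 2: o_2 = (-2.0000, 0.0000, 4.0000)
after link 3: o_3 = (-2.0000, -5.0000, -1.0000)
after link 4: o_4 = (-0.5858, -6.0000, 0.4142)
after link 5: o_5 = (0.7337, -5.5000, 0.3195)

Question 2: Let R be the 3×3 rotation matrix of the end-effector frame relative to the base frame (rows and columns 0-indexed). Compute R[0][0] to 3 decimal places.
0.612

End-effector x-axis (col 0 of R) = (0.6124,0.5000,0.6124)
R[0][0] = 0.6124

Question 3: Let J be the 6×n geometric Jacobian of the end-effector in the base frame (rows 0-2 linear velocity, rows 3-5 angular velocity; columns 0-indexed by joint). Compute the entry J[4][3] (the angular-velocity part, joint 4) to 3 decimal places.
-1.000

axis z_3 = (-0.0000,-1.0000,0.0000); lever o_n−o_3 = (2.7337,-0.5000,1.3195)
cross product → J_v[:, 3] = (-1.3195,0.0000,2.7337)
J_ω[:, 3] = z_3
entry J[4][3] = -1.0000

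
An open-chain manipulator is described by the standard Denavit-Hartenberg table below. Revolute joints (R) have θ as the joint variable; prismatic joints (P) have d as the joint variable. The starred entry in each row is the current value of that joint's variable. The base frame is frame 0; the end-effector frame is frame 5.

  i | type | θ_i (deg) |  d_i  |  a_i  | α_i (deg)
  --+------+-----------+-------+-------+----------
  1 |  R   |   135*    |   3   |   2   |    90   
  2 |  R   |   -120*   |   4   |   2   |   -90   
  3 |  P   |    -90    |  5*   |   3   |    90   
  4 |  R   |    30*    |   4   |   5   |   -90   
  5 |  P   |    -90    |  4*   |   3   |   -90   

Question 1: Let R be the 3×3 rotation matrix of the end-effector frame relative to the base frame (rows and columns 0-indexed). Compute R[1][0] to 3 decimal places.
End-effector x-axis (col 0 of R) = (-0.3536,0.3536,0.8660)
R[1][0] = 0.3536

0.354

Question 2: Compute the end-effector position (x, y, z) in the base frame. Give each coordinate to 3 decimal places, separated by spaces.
after link 1: o_1 = (-1.4142, 1.4142, 3.0000)
after link 2: o_2 = (2.1213, 3.5355, 1.2679)
after link 3: o_3 = (1.1808, 8.7187, -1.2321)
after link 4: o_4 = (1.2975, 14.7257, 0.9821)
after link 5: o_5 = (-3.2987, 16.4935, 1.8481)

-3.299 16.493 1.848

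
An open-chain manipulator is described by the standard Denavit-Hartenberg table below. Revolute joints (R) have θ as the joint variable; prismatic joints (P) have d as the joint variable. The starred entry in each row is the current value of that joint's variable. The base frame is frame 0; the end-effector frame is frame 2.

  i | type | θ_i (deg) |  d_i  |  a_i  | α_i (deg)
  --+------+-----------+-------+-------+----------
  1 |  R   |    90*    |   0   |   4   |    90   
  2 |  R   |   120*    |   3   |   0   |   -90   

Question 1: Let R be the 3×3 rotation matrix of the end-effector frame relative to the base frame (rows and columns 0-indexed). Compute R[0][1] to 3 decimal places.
-1.000

End-effector y-axis (col 1 of R) = (-1.0000,0.0000,-0.0000)
R[0][1] = -1.0000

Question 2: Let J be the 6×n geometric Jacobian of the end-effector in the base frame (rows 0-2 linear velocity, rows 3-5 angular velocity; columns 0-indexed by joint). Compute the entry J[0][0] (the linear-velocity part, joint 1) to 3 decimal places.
axis z_0 = ẑ; lever o_n−o_0 = (3.0000,4.0000,0.0000)
cross product → J_v[:, 0] = (-4.0000,3.0000,0.0000)
J_ω[:, 0] = z_0
entry J[0][0] = -4.0000

-4.000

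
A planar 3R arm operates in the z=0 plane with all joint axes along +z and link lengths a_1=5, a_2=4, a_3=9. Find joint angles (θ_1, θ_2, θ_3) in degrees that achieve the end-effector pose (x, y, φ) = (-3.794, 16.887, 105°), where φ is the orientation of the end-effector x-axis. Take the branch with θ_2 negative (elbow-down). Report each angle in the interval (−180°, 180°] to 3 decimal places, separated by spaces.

120.002 -45.006 30.004

wrist centre = target − a_3·(cos φ, sin φ) = (-1.4646, 8.1937)
cos θ_2 = (69.2813−5²−4²)/(2·5·4) = 0.7070; θ_2 = -45.0060° (elbow-down)
β = atan2(8.1937,-1.4646) = 100.1347°; ψ = atan2(-2.8287,7.8281) = -19.8675°
θ_1 = β − ψ = 120.0021°
θ_3 = φ − θ_1 − θ_2 = 30.0038° (wrapped to (-180°,180°])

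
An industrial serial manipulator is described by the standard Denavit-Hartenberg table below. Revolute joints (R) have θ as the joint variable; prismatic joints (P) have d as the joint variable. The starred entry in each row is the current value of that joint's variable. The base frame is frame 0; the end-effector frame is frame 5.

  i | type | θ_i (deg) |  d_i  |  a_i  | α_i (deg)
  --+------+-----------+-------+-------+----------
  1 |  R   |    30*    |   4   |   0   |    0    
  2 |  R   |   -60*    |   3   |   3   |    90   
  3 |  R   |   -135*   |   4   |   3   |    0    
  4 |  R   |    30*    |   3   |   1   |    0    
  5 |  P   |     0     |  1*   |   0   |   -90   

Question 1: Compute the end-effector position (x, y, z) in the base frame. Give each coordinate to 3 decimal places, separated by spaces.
after link 1: o_1 = (0.0000, 0.0000, 4.0000)
after link 2: o_2 = (2.5981, -1.5000, 7.0000)
after link 3: o_3 = (-1.2390, -3.9034, 4.8787)
after link 4: o_4 = (-2.9632, -6.3721, 3.9128)
after link 5: o_5 = (-3.4632, -7.2381, 3.9128)

-3.463 -7.238 3.913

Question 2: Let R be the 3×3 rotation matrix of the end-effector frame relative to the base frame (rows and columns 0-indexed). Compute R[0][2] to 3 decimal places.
0.837

End-effector z-axis (col 2 of R) = (0.8365,-0.4830,-0.2588)
R[0][2] = 0.8365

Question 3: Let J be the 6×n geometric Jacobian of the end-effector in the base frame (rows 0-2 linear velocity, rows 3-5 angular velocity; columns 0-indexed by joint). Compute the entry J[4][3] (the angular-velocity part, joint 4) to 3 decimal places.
-0.866

axis z_3 = (-0.5000,-0.8660,0.0000); lever o_n−o_3 = (-2.2241,-3.3347,-0.9659)
cross product → J_v[:, 3] = (0.8365,-0.4830,-0.2588)
J_ω[:, 3] = z_3
entry J[4][3] = -0.8660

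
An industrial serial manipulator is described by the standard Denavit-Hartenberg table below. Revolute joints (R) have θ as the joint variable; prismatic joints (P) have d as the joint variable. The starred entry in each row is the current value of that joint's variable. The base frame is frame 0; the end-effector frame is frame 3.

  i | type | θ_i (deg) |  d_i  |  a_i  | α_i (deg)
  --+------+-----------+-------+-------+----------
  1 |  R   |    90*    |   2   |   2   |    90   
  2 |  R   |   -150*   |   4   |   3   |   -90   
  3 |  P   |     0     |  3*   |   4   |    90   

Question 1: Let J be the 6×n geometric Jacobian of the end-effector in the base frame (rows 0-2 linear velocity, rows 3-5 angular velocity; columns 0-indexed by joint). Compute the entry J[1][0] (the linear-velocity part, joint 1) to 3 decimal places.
4.000

axis z_0 = ẑ; lever o_n−o_0 = (4.0000,-2.5622,-4.0981)
cross product → J_v[:, 0] = (2.5622,4.0000,-0.0000)
J_ω[:, 0] = z_0
entry J[1][0] = 4.0000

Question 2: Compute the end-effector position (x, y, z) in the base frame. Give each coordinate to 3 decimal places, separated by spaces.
after link 1: o_1 = (0.0000, 2.0000, 2.0000)
after link 2: o_2 = (4.0000, -0.5981, 0.5000)
after link 3: o_3 = (4.0000, -2.5622, -4.0981)

4.000 -2.562 -4.098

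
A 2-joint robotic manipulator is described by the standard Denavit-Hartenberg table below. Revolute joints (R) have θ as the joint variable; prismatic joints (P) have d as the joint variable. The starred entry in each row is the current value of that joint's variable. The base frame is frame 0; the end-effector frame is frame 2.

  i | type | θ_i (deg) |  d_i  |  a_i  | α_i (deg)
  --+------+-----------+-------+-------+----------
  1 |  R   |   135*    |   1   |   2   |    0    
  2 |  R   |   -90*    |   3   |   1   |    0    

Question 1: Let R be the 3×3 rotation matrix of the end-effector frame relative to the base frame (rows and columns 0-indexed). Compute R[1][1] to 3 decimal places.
0.707

End-effector y-axis (col 1 of R) = (-0.7071,0.7071,0.0000)
R[1][1] = 0.7071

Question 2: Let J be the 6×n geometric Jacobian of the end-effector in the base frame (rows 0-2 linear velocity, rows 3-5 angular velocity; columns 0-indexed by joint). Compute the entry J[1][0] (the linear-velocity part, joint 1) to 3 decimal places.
axis z_0 = ẑ; lever o_n−o_0 = (-0.7071,2.1213,4.0000)
cross product → J_v[:, 0] = (-2.1213,-0.7071,0.0000)
J_ω[:, 0] = z_0
entry J[1][0] = -0.7071

-0.707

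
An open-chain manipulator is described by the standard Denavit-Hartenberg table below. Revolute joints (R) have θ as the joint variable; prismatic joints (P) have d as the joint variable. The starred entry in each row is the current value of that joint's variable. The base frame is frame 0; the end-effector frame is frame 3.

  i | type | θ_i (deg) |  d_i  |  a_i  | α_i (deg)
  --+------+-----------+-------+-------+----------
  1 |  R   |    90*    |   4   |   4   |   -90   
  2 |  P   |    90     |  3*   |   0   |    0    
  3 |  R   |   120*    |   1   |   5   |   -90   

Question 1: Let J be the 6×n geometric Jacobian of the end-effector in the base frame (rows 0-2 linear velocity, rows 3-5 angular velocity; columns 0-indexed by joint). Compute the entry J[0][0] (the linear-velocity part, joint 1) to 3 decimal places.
0.330

axis z_0 = ẑ; lever o_n−o_0 = (-4.0000,-0.3301,6.5000)
cross product → J_v[:, 0] = (0.3301,-4.0000,0.0000)
J_ω[:, 0] = z_0
entry J[0][0] = 0.3301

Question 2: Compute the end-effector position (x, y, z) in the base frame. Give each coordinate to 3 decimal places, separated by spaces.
after link 1: o_1 = (0.0000, 4.0000, 4.0000)
after link 2: o_2 = (-3.0000, 4.0000, 4.0000)
after link 3: o_3 = (-4.0000, -0.3301, 6.5000)

-4.000 -0.330 6.500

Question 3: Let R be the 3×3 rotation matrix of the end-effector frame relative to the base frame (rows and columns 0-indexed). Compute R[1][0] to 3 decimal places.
End-effector x-axis (col 0 of R) = (-0.0000,-0.8660,0.5000)
R[1][0] = -0.8660

-0.866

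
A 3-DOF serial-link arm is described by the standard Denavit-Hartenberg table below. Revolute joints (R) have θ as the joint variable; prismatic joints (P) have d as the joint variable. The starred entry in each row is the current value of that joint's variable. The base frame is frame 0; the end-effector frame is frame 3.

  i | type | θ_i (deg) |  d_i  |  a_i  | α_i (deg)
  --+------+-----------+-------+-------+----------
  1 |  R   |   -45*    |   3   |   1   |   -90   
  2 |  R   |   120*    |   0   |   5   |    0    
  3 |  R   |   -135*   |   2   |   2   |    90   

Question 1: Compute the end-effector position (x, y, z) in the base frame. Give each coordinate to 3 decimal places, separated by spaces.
1.720 1.109 -0.812

after link 1: o_1 = (0.7071, -0.7071, 3.0000)
after link 2: o_2 = (-1.0607, 1.0607, -1.3301)
after link 3: o_3 = (1.7196, 1.1088, -0.8125)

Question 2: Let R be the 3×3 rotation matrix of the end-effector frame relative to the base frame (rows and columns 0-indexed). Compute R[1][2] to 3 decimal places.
End-effector z-axis (col 2 of R) = (-0.1830,0.1830,0.9659)
R[1][2] = 0.1830

0.183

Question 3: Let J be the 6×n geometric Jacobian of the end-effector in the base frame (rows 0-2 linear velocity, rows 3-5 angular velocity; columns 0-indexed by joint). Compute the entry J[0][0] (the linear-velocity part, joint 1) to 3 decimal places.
-1.109

axis z_0 = ẑ; lever o_n−o_0 = (1.7196,1.1088,-0.8125)
cross product → J_v[:, 0] = (-1.1088,1.7196,0.0000)
J_ω[:, 0] = z_0
entry J[0][0] = -1.1088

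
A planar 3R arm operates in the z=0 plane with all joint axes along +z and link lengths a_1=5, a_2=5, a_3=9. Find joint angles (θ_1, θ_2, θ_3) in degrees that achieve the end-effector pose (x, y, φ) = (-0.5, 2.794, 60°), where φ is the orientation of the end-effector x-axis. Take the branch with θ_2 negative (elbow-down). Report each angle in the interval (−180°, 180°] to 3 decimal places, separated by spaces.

-90.000 -89.997 -120.003

wrist centre = target − a_3·(cos φ, sin φ) = (-5.0000, -5.0002)
cos θ_2 = (50.0023−5²−5²)/(2·5·5) = 0.0000; θ_2 = -89.9974° (elbow-down)
β = atan2(-5.0002,-5.0000) = -134.9987°; ψ = atan2(-5.0000,5.0002) = -44.9987°
θ_1 = β − ψ = -90.0000°
θ_3 = φ − θ_1 − θ_2 = -120.0026° (wrapped to (-180°,180°])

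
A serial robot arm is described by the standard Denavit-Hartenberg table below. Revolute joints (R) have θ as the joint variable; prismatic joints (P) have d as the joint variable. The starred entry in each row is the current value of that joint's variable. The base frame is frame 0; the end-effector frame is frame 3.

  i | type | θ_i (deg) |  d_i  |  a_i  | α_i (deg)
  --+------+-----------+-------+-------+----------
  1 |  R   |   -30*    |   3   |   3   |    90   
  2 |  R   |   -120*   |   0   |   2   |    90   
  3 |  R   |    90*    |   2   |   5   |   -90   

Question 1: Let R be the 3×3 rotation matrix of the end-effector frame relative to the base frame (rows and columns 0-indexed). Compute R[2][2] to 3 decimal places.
End-effector z-axis (col 2 of R) = (0.4330,-0.2500,0.8660)
R[2][2] = 0.8660

0.866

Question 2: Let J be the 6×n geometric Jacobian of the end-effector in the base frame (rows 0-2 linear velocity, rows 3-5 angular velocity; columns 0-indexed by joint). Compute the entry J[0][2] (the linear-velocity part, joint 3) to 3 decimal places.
axis z_2 = (-0.7500,0.4330,0.5000); lever o_n−o_2 = (-4.0000,-3.4641,1.0000)
cross product → J_v[:, 2] = (2.1651,-1.2500,4.3301)
J_ω[:, 2] = z_2
entry J[0][2] = 2.1651

2.165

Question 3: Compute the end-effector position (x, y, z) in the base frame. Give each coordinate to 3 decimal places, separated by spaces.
after link 1: o_1 = (2.5981, -1.5000, 3.0000)
after link 2: o_2 = (1.7321, -1.0000, 1.2679)
after link 3: o_3 = (-2.2679, -4.4641, 2.2679)

-2.268 -4.464 2.268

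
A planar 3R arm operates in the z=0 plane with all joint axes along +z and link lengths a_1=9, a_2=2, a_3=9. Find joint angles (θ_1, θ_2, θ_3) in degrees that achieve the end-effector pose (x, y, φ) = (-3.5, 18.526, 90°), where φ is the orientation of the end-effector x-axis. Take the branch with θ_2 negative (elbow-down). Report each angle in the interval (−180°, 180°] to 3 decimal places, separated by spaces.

wrist centre = target − a_3·(cos φ, sin φ) = (-3.5000, 9.5260)
cos θ_2 = (102.9947−9²−2²)/(2·9·2) = 0.4999; θ_2 = -60.0098° (elbow-down)
β = atan2(9.5260,-3.5000) = 110.1741°; ψ = atan2(-1.7322,9.9997) = -9.8277°
θ_1 = β − ψ = 120.0018°
θ_3 = φ − θ_1 − θ_2 = 30.0080° (wrapped to (-180°,180°])

120.002 -60.010 30.008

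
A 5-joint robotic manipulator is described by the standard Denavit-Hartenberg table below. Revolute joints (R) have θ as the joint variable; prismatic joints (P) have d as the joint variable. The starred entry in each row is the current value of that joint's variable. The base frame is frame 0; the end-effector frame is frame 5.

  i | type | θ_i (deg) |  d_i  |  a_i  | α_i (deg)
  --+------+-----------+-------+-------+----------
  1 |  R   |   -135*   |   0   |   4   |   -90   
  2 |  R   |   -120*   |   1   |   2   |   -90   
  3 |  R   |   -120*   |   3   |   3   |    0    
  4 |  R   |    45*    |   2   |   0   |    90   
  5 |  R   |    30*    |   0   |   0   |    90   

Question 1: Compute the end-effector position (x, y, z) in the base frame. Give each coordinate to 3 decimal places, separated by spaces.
-3.169 -8.258 2.933

after link 1: o_1 = (-2.8284, -2.8284, 0.0000)
after link 2: o_2 = (-1.4142, -2.8284, 1.7321)
after link 3: o_3 = (-1.9445, -7.0330, 1.9330)
after link 4: o_4 = (-3.1693, -8.2577, 2.9330)
after link 5: o_5 = (-3.1693, -8.2577, 2.9330)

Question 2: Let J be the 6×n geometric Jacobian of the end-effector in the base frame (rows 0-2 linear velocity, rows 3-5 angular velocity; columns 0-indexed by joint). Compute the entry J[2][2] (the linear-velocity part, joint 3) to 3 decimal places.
2.250

axis z_2 = (-0.6124,-0.6124,0.5000); lever o_n−o_2 = (-1.7551,-5.4293,1.2010)
cross product → J_v[:, 2] = (1.9792,-0.1421,2.2500)
J_ω[:, 2] = z_2
entry J[2][2] = 2.2500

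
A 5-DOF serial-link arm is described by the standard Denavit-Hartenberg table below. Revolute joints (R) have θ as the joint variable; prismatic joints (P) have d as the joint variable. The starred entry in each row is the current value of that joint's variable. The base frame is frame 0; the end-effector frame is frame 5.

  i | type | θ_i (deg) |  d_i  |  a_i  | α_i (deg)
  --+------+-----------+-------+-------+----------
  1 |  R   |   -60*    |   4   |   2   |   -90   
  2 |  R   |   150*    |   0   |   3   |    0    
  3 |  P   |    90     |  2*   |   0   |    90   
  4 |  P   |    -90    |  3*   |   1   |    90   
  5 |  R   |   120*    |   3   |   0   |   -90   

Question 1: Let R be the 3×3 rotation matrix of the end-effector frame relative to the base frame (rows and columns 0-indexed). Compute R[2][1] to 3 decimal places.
0.866

End-effector y-axis (col 1 of R) = (-0.2500,0.4330,0.8660)
R[2][1] = 0.8660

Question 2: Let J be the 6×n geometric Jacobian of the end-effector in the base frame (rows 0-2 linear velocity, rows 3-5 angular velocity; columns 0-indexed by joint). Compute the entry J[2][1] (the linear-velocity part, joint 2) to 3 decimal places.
3.696

axis z_1 = (0.8660,0.5000,0.0000); lever o_n−o_1 = (-0.9821,3.7010,-5.5981)
cross product → J_v[:, 1] = (-2.7990,4.8481,3.6962)
J_ω[:, 1] = z_1
entry J[2][1] = 3.6962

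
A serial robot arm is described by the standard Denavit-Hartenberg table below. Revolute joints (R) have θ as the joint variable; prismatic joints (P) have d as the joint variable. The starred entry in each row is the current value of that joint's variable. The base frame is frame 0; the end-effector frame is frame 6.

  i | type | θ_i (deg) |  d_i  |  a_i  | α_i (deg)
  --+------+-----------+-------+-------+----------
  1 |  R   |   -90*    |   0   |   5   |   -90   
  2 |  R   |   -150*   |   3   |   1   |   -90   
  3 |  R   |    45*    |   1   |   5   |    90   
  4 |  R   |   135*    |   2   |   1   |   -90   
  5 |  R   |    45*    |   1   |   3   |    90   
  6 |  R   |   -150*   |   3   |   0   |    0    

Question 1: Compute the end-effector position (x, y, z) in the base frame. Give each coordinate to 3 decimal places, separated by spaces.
4.000 -4.551 4.878

after link 1: o_1 = (0.0000, -5.0000, 0.0000)
after link 2: o_2 = (3.0000, -4.1340, 0.5000)
after link 3: o_3 = (-0.5355, -1.5721, 3.1338)
after link 4: o_4 = (1.3787, -1.1339, 4.2033)
after link 5: o_5 = (1.4393, -4.1810, 3.3596)
after link 6: o_6 = (4.0000, -4.5505, 4.8783)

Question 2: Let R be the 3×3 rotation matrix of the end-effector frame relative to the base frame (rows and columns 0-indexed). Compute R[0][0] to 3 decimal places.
End-effector x-axis (col 0 of R) = (-0.1232,0.8964,0.4258)
R[0][0] = -0.1232

-0.123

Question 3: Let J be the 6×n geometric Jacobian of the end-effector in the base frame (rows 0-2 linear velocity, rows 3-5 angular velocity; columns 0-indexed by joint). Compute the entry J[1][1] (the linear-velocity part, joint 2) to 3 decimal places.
axis z_1 = (1.0000,0.0000,0.0000); lever o_n−o_1 = (4.0000,0.4495,4.8783)
cross product → J_v[:, 1] = (0.0000,-4.8783,0.4495)
J_ω[:, 1] = z_1
entry J[1][1] = -4.8783

-4.878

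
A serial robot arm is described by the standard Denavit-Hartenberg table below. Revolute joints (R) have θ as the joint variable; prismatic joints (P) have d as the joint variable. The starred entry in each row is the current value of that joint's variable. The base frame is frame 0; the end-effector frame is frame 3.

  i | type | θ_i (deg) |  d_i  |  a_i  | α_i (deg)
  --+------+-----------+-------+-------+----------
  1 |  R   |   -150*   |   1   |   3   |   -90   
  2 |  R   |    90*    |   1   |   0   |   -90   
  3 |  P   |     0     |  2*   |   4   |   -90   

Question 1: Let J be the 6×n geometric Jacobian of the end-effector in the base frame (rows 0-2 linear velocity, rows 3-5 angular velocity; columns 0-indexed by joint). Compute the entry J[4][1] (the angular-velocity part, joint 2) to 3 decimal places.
axis z_1 = (0.5000,-0.8660,0.0000); lever o_n−o_1 = (2.2321,0.1340,-4.0000)
cross product → J_v[:, 1] = (3.4641,2.0000,2.0000)
J_ω[:, 1] = z_1
entry J[4][1] = -0.8660

-0.866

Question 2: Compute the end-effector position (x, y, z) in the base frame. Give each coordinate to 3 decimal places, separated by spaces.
after link 1: o_1 = (-2.5981, -1.5000, 1.0000)
after link 2: o_2 = (-2.0981, -2.3660, 1.0000)
after link 3: o_3 = (-0.3660, -1.3660, -3.0000)

-0.366 -1.366 -3.000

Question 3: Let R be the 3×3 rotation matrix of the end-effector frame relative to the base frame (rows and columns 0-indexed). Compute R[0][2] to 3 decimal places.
-0.500

End-effector z-axis (col 2 of R) = (-0.5000,0.8660,-0.0000)
R[0][2] = -0.5000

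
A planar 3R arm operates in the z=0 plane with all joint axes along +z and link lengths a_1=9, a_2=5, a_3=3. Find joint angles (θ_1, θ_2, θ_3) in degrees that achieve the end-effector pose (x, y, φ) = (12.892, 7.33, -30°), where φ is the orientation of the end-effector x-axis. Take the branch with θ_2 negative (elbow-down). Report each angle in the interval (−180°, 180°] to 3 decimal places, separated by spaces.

51.249 -30.011 -51.238

wrist centre = target − a_3·(cos φ, sin φ) = (10.2939, 8.8300)
cos θ_2 = (183.9338−9²−5²)/(2·9·5) = 0.8659; θ_2 = -30.0108° (elbow-down)
β = atan2(8.8300,10.2939) = 40.6226°; ψ = atan2(-2.5008,13.3297) = -10.6259°
θ_1 = β − ψ = 51.2485°
θ_3 = φ − θ_1 − θ_2 = -51.2377° (wrapped to (-180°,180°])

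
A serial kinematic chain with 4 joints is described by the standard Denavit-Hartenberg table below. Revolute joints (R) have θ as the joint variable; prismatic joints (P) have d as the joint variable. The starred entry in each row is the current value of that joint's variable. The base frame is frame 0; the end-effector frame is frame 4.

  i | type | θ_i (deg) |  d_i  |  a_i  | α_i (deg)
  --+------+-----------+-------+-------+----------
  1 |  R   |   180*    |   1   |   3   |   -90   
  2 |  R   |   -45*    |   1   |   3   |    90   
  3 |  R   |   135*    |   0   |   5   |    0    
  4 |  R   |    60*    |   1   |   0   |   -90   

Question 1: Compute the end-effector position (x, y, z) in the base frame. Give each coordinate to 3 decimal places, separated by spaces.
-1.914 -4.536 1.328

after link 1: o_1 = (-3.0000, 0.0000, 1.0000)
after link 2: o_2 = (-5.1213, -1.0000, 3.1213)
after link 3: o_3 = (-2.6213, -4.5355, 0.6213)
after link 4: o_4 = (-1.9142, -4.5355, 1.3284)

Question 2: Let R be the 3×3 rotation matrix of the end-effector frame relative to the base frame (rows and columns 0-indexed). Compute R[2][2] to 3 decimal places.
0.183

End-effector z-axis (col 2 of R) = (-0.1830,0.9659,0.1830)
R[2][2] = 0.1830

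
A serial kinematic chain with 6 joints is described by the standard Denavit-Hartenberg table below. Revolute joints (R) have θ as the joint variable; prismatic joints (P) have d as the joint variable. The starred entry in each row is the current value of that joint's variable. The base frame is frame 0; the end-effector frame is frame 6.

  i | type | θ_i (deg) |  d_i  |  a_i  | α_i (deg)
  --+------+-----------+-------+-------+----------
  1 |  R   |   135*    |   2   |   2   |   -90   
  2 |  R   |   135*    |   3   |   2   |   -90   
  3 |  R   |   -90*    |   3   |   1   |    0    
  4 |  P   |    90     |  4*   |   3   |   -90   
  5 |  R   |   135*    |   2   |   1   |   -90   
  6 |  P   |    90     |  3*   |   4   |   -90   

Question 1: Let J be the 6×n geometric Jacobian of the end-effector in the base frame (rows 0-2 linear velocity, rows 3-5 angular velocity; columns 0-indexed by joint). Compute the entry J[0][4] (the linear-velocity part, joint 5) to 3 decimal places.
2.121

axis z_4 = (0.7071,0.7071,0.0000); lever o_n−o_4 = (-2.1213,-0.7071,3.0000)
cross product → J_v[:, 4] = (2.1213,-2.1213,1.0000)
J_ω[:, 4] = z_4
entry J[0][4] = 2.1213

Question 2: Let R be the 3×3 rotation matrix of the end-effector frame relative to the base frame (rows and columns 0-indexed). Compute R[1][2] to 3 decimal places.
-0.707

End-effector z-axis (col 2 of R) = (0.7071,-0.7071,0.0000)
R[1][2] = -0.7071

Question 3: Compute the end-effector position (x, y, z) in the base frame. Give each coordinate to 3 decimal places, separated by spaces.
after link 1: o_1 = (-1.4142, 1.4142, 2.0000)
after link 2: o_2 = (-2.5355, -1.7071, 0.5858)
after link 3: o_3 = (-1.7426, -3.9142, 2.7071)
after link 4: o_4 = (1.7574, -7.4142, 3.4142)
after link 5: o_5 = (2.4645, -5.2929, 3.4142)
after link 6: o_6 = (-0.3640, -8.1213, 6.4142)

-0.364 -8.121 6.414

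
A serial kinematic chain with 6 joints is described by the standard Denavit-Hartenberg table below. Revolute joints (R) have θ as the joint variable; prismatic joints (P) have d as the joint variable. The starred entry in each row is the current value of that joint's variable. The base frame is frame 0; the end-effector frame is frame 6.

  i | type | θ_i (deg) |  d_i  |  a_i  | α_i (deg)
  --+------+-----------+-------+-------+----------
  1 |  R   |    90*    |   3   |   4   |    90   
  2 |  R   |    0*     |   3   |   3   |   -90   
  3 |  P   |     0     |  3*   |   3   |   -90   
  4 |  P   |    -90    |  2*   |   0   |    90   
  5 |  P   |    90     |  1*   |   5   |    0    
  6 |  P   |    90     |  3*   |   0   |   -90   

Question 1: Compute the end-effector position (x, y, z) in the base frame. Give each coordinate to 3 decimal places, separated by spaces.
-4.000 6.000 6.000

after link 1: o_1 = (0.0000, 4.0000, 3.0000)
after link 2: o_2 = (3.0000, 7.0000, 3.0000)
after link 3: o_3 = (3.0000, 10.0000, 6.0000)
after link 4: o_4 = (1.0000, 10.0000, 6.0000)
after link 5: o_5 = (-4.0000, 9.0000, 6.0000)
after link 6: o_6 = (-4.0000, 6.0000, 6.0000)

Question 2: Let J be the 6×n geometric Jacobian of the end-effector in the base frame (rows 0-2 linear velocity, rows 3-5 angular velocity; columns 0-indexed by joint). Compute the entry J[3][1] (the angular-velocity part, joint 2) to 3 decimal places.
1.000

axis z_1 = (1.0000,-0.0000,0.0000); lever o_n−o_1 = (-4.0000,2.0000,3.0000)
cross product → J_v[:, 1] = (-0.0000,-3.0000,2.0000)
J_ω[:, 1] = z_1
entry J[3][1] = 1.0000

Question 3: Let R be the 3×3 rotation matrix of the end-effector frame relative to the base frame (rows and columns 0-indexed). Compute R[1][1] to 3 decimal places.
1.000

End-effector y-axis (col 1 of R) = (0.0000,1.0000,-0.0000)
R[1][1] = 1.0000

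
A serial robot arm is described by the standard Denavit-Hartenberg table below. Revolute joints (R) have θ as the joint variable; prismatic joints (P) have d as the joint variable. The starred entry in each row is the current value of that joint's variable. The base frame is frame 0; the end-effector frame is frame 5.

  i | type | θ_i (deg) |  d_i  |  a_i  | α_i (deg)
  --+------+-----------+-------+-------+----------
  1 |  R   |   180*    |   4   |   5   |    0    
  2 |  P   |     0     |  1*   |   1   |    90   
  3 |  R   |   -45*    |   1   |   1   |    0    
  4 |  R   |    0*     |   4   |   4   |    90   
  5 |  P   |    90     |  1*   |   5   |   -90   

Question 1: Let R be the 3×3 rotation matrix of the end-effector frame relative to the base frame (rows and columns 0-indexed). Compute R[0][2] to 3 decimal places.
0.707

End-effector z-axis (col 2 of R) = (0.7071,-0.0000,0.7071)
R[0][2] = 0.7071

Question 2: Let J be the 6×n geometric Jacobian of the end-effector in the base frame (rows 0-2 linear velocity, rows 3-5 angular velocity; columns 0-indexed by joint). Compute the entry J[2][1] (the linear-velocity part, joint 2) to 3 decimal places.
prismatic axis z_1 = (0.0000,0.0000,1.0000)
J_v[:, 1] = z_1; J_ω[:, 1] = (0,0,0)
entry J[2][1] = 1.0000

1.000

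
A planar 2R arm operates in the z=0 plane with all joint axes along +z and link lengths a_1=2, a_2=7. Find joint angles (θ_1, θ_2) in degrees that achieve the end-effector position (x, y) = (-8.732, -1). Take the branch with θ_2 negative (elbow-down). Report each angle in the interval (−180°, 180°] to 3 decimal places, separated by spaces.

-149.997 -30.004

cos θ_2 = (77.2478−2²−7²)/(2·2·7) = 0.8660; θ_2 = -30.0036° (elbow-down)
β = atan2(-1.0000,-8.7320) = -173.4669°; ψ = atan2(-3.5004,8.0620) = -23.4698°
θ_1 = β − ψ = -149.9971°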